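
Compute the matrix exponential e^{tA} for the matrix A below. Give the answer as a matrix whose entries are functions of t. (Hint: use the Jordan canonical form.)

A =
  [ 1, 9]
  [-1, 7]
e^{tA} =
  [-3*t*exp(4*t) + exp(4*t), 9*t*exp(4*t)]
  [-t*exp(4*t), 3*t*exp(4*t) + exp(4*t)]

Strategy: write A = P · J · P⁻¹ where J is a Jordan canonical form, so e^{tA} = P · e^{tJ} · P⁻¹, and e^{tJ} can be computed block-by-block.

A has Jordan form
J =
  [4, 1]
  [0, 4]
(up to reordering of blocks).

Per-block formulas:
  For a 2×2 Jordan block J_2(4): exp(t · J_2(4)) = e^(4t)·(I + t·N), where N is the 2×2 nilpotent shift.

After assembling e^{tJ} and conjugating by P, we get:

e^{tA} =
  [-3*t*exp(4*t) + exp(4*t), 9*t*exp(4*t)]
  [-t*exp(4*t), 3*t*exp(4*t) + exp(4*t)]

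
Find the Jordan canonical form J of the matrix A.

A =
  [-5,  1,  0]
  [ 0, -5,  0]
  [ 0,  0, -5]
J_2(-5) ⊕ J_1(-5)

The characteristic polynomial is
  det(x·I − A) = x^3 + 15*x^2 + 75*x + 125 = (x + 5)^3

Eigenvalues and multiplicities (the geometric multiplicity of λ is n − rank(A − λI), which equals the number of Jordan blocks for λ):
  λ = -5: algebraic multiplicity = 3, geometric multiplicity = 2

Determining the block sizes for each eigenvalue:
  λ = -5: 2 blocks summing to 3 forces exactly one block of size 2 and the rest size 1 → block sizes [2, 1]

Assembling the blocks gives a Jordan form
J =
  [-5,  1,  0]
  [ 0, -5,  0]
  [ 0,  0, -5]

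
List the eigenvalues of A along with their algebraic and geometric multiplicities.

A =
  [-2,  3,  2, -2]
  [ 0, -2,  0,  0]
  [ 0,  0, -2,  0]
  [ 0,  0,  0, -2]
λ = -2: alg = 4, geom = 3

Step 1 — factor the characteristic polynomial to read off the algebraic multiplicities:
  χ_A(x) = (x + 2)^4

Step 2 — compute geometric multiplicities via the rank-nullity identity g(λ) = n − rank(A − λI):
  rank(A − (-2)·I) = 1, so dim ker(A − (-2)·I) = n − 1 = 3

Summary:
  λ = -2: algebraic multiplicity = 4, geometric multiplicity = 3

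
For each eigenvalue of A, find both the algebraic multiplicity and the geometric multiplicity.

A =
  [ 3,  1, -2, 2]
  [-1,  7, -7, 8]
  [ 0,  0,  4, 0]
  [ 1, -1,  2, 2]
λ = 4: alg = 4, geom = 2

Step 1 — factor the characteristic polynomial to read off the algebraic multiplicities:
  χ_A(x) = (x - 4)^4

Step 2 — compute geometric multiplicities via the rank-nullity identity g(λ) = n − rank(A − λI):
  rank(A − (4)·I) = 2, so dim ker(A − (4)·I) = n − 2 = 2

Summary:
  λ = 4: algebraic multiplicity = 4, geometric multiplicity = 2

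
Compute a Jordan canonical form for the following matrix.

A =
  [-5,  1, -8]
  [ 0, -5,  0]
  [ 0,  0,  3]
J_2(-5) ⊕ J_1(3)

The characteristic polynomial is
  det(x·I − A) = x^3 + 7*x^2 - 5*x - 75 = (x - 3)*(x + 5)^2

Eigenvalues and multiplicities (the geometric multiplicity of λ is n − rank(A − λI), which equals the number of Jordan blocks for λ):
  λ = -5: algebraic multiplicity = 2, geometric multiplicity = 1
  λ = 3: algebraic multiplicity = 1, geometric multiplicity = 1

Determining the block sizes for each eigenvalue:
  λ = -5: one block (gm = 1), so the single block has size am = 2 → block sizes [2]
  λ = 3: one block (gm = 1), so the single block has size am = 1 → block sizes [1]

Assembling the blocks gives a Jordan form
J =
  [-5,  1, 0]
  [ 0, -5, 0]
  [ 0,  0, 3]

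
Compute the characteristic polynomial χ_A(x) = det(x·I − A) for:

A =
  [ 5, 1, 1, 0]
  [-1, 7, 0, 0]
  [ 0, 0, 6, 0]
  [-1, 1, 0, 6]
x^4 - 24*x^3 + 216*x^2 - 864*x + 1296

Expanding det(x·I − A) (e.g. by cofactor expansion or by noting that A is similar to its Jordan form J, which has the same characteristic polynomial as A) gives
  χ_A(x) = x^4 - 24*x^3 + 216*x^2 - 864*x + 1296
which factors as (x - 6)^4. The eigenvalues (with algebraic multiplicities) are λ = 6 with multiplicity 4.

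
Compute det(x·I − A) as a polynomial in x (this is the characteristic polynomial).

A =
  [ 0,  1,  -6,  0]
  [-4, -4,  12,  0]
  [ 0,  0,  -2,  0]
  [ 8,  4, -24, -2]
x^4 + 8*x^3 + 24*x^2 + 32*x + 16

Expanding det(x·I − A) (e.g. by cofactor expansion or by noting that A is similar to its Jordan form J, which has the same characteristic polynomial as A) gives
  χ_A(x) = x^4 + 8*x^3 + 24*x^2 + 32*x + 16
which factors as (x + 2)^4. The eigenvalues (with algebraic multiplicities) are λ = -2 with multiplicity 4.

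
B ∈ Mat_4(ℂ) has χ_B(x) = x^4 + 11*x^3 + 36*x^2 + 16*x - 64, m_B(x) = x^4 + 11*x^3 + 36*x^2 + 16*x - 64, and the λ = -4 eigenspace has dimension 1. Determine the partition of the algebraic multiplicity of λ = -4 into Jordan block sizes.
Block sizes for λ = -4: [3]

Step 1 — from the characteristic polynomial, algebraic multiplicity of λ = -4 is 3. From dim ker(B − (-4)·I) = 1, there are exactly 1 Jordan blocks for λ = -4.
Step 2 — from the minimal polynomial, the factor (x + 4)^3 tells us the largest block for λ = -4 has size 3.
Step 3 — with total size 3, 1 blocks, and largest block 3, the block sizes (in nonincreasing order) are [3].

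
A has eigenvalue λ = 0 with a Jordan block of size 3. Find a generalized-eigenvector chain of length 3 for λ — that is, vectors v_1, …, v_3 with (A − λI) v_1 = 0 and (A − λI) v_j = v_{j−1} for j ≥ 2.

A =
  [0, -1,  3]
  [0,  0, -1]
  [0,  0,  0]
A Jordan chain for λ = 0 of length 3:
v_1 = (1, 0, 0)ᵀ
v_2 = (3, -1, 0)ᵀ
v_3 = (0, 0, 1)ᵀ

Let N = A − (0)·I. We want v_3 with N^3 v_3 = 0 but N^2 v_3 ≠ 0; then v_{j-1} := N · v_j for j = 3, …, 2.

Pick v_3 = (0, 0, 1)ᵀ.
Then v_2 = N · v_3 = (3, -1, 0)ᵀ.
Then v_1 = N · v_2 = (1, 0, 0)ᵀ.

Sanity check: (A − (0)·I) v_1 = (0, 0, 0)ᵀ = 0. ✓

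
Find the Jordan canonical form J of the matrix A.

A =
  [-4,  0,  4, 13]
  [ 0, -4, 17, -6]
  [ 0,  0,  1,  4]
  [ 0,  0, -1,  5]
J_1(-4) ⊕ J_1(-4) ⊕ J_2(3)

The characteristic polynomial is
  det(x·I − A) = x^4 + 2*x^3 - 23*x^2 - 24*x + 144 = (x - 3)^2*(x + 4)^2

Eigenvalues and multiplicities (the geometric multiplicity of λ is n − rank(A − λI), which equals the number of Jordan blocks for λ):
  λ = -4: algebraic multiplicity = 2, geometric multiplicity = 2
  λ = 3: algebraic multiplicity = 2, geometric multiplicity = 1

Determining the block sizes for each eigenvalue:
  λ = -4: gm = am = 2, so every block has size 1 → block sizes [1, 1]
  λ = 3: one block (gm = 1), so the single block has size am = 2 → block sizes [2]

Assembling the blocks gives a Jordan form
J =
  [-4,  0, 0, 0]
  [ 0, -4, 0, 0]
  [ 0,  0, 3, 1]
  [ 0,  0, 0, 3]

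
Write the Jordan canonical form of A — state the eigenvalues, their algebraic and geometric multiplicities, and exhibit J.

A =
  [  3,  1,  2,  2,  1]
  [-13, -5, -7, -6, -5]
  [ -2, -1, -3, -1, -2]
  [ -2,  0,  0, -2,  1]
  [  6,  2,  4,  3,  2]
J_3(-1) ⊕ J_2(-1)

The characteristic polynomial is
  det(x·I − A) = x^5 + 5*x^4 + 10*x^3 + 10*x^2 + 5*x + 1 = (x + 1)^5

Eigenvalues and multiplicities (the geometric multiplicity of λ is n − rank(A − λI), which equals the number of Jordan blocks for λ):
  λ = -1: algebraic multiplicity = 5, geometric multiplicity = 2

Determining the block sizes for each eigenvalue:
  λ = -1: with am = 5 and gm = 2, the partition is not yet determined (e.g. several partitions of 5 into 2 parts exist). Let N = A − (-1)·I. Computing rank(N^1) = 3, rank(N^2) = 1, rank(N^3) = 0; the number of blocks of size ≥ j is rank(N^{j−1}) − rank(N^j), giving [2, 2, 1]. So we have 1 block(s) of size 3, 1 block(s) of size 2 → block sizes [3, 2]

Assembling the blocks gives a Jordan form
J =
  [-1,  1,  0,  0,  0]
  [ 0, -1,  1,  0,  0]
  [ 0,  0, -1,  0,  0]
  [ 0,  0,  0, -1,  1]
  [ 0,  0,  0,  0, -1]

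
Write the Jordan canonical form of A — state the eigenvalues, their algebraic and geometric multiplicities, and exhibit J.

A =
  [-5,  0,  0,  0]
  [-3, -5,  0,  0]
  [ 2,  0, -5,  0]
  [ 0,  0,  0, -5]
J_2(-5) ⊕ J_1(-5) ⊕ J_1(-5)

The characteristic polynomial is
  det(x·I − A) = x^4 + 20*x^3 + 150*x^2 + 500*x + 625 = (x + 5)^4

Eigenvalues and multiplicities (the geometric multiplicity of λ is n − rank(A − λI), which equals the number of Jordan blocks for λ):
  λ = -5: algebraic multiplicity = 4, geometric multiplicity = 3

Determining the block sizes for each eigenvalue:
  λ = -5: 3 blocks summing to 4 forces exactly one block of size 2 and the rest size 1 → block sizes [2, 1, 1]

Assembling the blocks gives a Jordan form
J =
  [-5,  1,  0,  0]
  [ 0, -5,  0,  0]
  [ 0,  0, -5,  0]
  [ 0,  0,  0, -5]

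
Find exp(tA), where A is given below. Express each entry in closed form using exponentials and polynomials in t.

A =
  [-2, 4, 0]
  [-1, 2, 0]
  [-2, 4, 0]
e^{tA} =
  [1 - 2*t, 4*t, 0]
  [-t, 2*t + 1, 0]
  [-2*t, 4*t, 1]

Strategy: write A = P · J · P⁻¹ where J is a Jordan canonical form, so e^{tA} = P · e^{tJ} · P⁻¹, and e^{tJ} can be computed block-by-block.

A has Jordan form
J =
  [0, 1, 0]
  [0, 0, 0]
  [0, 0, 0]
(up to reordering of blocks).

Per-block formulas:
  For a 1×1 block at λ = 0: exp(t · [0]) = [e^(0t)].
  For a 2×2 Jordan block J_2(0): exp(t · J_2(0)) = e^(0t)·(I + t·N), where N is the 2×2 nilpotent shift.

After assembling e^{tJ} and conjugating by P, we get:

e^{tA} =
  [1 - 2*t, 4*t, 0]
  [-t, 2*t + 1, 0]
  [-2*t, 4*t, 1]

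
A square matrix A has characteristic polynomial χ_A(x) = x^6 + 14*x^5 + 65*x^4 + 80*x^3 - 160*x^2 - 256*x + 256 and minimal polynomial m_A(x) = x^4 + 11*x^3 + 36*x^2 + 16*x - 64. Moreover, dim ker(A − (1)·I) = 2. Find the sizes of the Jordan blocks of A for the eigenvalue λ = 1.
Block sizes for λ = 1: [1, 1]

Step 1 — from the characteristic polynomial, algebraic multiplicity of λ = 1 is 2. From dim ker(A − (1)·I) = 2, there are exactly 2 Jordan blocks for λ = 1.
Step 2 — from the minimal polynomial, the factor (x − 1) tells us the largest block for λ = 1 has size 1.
Step 3 — with total size 2, 2 blocks, and largest block 1, the block sizes (in nonincreasing order) are [1, 1].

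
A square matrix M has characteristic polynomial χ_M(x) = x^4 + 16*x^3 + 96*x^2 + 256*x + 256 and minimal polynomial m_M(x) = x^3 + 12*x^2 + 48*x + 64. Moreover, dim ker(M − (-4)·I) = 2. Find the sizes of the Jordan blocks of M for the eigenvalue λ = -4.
Block sizes for λ = -4: [3, 1]

Step 1 — from the characteristic polynomial, algebraic multiplicity of λ = -4 is 4. From dim ker(M − (-4)·I) = 2, there are exactly 2 Jordan blocks for λ = -4.
Step 2 — from the minimal polynomial, the factor (x + 4)^3 tells us the largest block for λ = -4 has size 3.
Step 3 — with total size 4, 2 blocks, and largest block 3, the block sizes (in nonincreasing order) are [3, 1].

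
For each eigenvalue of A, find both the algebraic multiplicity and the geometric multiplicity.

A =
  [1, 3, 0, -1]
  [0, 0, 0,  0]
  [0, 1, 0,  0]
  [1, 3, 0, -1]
λ = 0: alg = 4, geom = 2

Step 1 — factor the characteristic polynomial to read off the algebraic multiplicities:
  χ_A(x) = x^4

Step 2 — compute geometric multiplicities via the rank-nullity identity g(λ) = n − rank(A − λI):
  rank(A − (0)·I) = 2, so dim ker(A − (0)·I) = n − 2 = 2

Summary:
  λ = 0: algebraic multiplicity = 4, geometric multiplicity = 2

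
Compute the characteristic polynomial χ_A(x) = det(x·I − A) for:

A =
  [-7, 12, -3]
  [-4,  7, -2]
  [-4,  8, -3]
x^3 + 3*x^2 + 3*x + 1

Expanding det(x·I − A) (e.g. by cofactor expansion or by noting that A is similar to its Jordan form J, which has the same characteristic polynomial as A) gives
  χ_A(x) = x^3 + 3*x^2 + 3*x + 1
which factors as (x + 1)^3. The eigenvalues (with algebraic multiplicities) are λ = -1 with multiplicity 3.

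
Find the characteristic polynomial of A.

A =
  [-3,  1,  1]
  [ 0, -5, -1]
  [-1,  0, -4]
x^3 + 12*x^2 + 48*x + 64

Expanding det(x·I − A) (e.g. by cofactor expansion or by noting that A is similar to its Jordan form J, which has the same characteristic polynomial as A) gives
  χ_A(x) = x^3 + 12*x^2 + 48*x + 64
which factors as (x + 4)^3. The eigenvalues (with algebraic multiplicities) are λ = -4 with multiplicity 3.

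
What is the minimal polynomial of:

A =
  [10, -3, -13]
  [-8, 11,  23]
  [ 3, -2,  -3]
x^3 - 18*x^2 + 108*x - 216

The characteristic polynomial is χ_A(x) = (x - 6)^3, so the eigenvalues are known. The minimal polynomial is
  m_A(x) = Π_λ (x − λ)^{k_λ}
where k_λ is the size of the *largest* Jordan block for λ (equivalently, the smallest k with (A − λI)^k v = 0 for every generalised eigenvector v of λ).

  λ = 6: largest Jordan block has size 3, contributing (x − 6)^3

So m_A(x) = (x - 6)^3 = x^3 - 18*x^2 + 108*x - 216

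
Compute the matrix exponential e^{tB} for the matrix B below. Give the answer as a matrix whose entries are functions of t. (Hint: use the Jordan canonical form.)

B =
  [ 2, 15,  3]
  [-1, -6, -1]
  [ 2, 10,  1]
e^{tB} =
  [3*t*exp(-t) + exp(-t), 15*t*exp(-t), 3*t*exp(-t)]
  [-t*exp(-t), -5*t*exp(-t) + exp(-t), -t*exp(-t)]
  [2*t*exp(-t), 10*t*exp(-t), 2*t*exp(-t) + exp(-t)]

Strategy: write B = P · J · P⁻¹ where J is a Jordan canonical form, so e^{tB} = P · e^{tJ} · P⁻¹, and e^{tJ} can be computed block-by-block.

B has Jordan form
J =
  [-1,  1,  0]
  [ 0, -1,  0]
  [ 0,  0, -1]
(up to reordering of blocks).

Per-block formulas:
  For a 1×1 block at λ = -1: exp(t · [-1]) = [e^(-1t)].
  For a 2×2 Jordan block J_2(-1): exp(t · J_2(-1)) = e^(-1t)·(I + t·N), where N is the 2×2 nilpotent shift.

After assembling e^{tJ} and conjugating by P, we get:

e^{tB} =
  [3*t*exp(-t) + exp(-t), 15*t*exp(-t), 3*t*exp(-t)]
  [-t*exp(-t), -5*t*exp(-t) + exp(-t), -t*exp(-t)]
  [2*t*exp(-t), 10*t*exp(-t), 2*t*exp(-t) + exp(-t)]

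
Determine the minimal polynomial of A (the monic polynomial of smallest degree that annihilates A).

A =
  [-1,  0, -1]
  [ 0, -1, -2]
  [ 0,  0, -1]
x^2 + 2*x + 1

The characteristic polynomial is χ_A(x) = (x + 1)^3, so the eigenvalues are known. The minimal polynomial is
  m_A(x) = Π_λ (x − λ)^{k_λ}
where k_λ is the size of the *largest* Jordan block for λ (equivalently, the smallest k with (A − λI)^k v = 0 for every generalised eigenvector v of λ).

  λ = -1: largest Jordan block has size 2, contributing (x + 1)^2

So m_A(x) = (x + 1)^2 = x^2 + 2*x + 1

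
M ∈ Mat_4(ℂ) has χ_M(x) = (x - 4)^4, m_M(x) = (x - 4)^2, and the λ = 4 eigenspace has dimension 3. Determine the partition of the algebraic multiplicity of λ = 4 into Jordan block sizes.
Block sizes for λ = 4: [2, 1, 1]

Step 1 — from the characteristic polynomial, algebraic multiplicity of λ = 4 is 4. From dim ker(M − (4)·I) = 3, there are exactly 3 Jordan blocks for λ = 4.
Step 2 — from the minimal polynomial, the factor (x − 4)^2 tells us the largest block for λ = 4 has size 2.
Step 3 — with total size 4, 3 blocks, and largest block 2, the block sizes (in nonincreasing order) are [2, 1, 1].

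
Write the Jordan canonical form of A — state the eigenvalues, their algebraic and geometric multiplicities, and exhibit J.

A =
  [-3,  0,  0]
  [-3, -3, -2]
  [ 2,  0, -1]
J_2(-3) ⊕ J_1(-1)

The characteristic polynomial is
  det(x·I − A) = x^3 + 7*x^2 + 15*x + 9 = (x + 1)*(x + 3)^2

Eigenvalues and multiplicities (the geometric multiplicity of λ is n − rank(A − λI), which equals the number of Jordan blocks for λ):
  λ = -3: algebraic multiplicity = 2, geometric multiplicity = 1
  λ = -1: algebraic multiplicity = 1, geometric multiplicity = 1

Determining the block sizes for each eigenvalue:
  λ = -3: one block (gm = 1), so the single block has size am = 2 → block sizes [2]
  λ = -1: one block (gm = 1), so the single block has size am = 1 → block sizes [1]

Assembling the blocks gives a Jordan form
J =
  [-3,  1,  0]
  [ 0, -3,  0]
  [ 0,  0, -1]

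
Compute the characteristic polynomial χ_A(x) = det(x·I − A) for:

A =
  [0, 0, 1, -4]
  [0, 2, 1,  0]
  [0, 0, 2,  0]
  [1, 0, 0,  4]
x^4 - 8*x^3 + 24*x^2 - 32*x + 16

Expanding det(x·I − A) (e.g. by cofactor expansion or by noting that A is similar to its Jordan form J, which has the same characteristic polynomial as A) gives
  χ_A(x) = x^4 - 8*x^3 + 24*x^2 - 32*x + 16
which factors as (x - 2)^4. The eigenvalues (with algebraic multiplicities) are λ = 2 with multiplicity 4.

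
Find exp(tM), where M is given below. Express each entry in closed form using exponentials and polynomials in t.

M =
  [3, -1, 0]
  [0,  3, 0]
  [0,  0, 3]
e^{tM} =
  [exp(3*t), -t*exp(3*t), 0]
  [0, exp(3*t), 0]
  [0, 0, exp(3*t)]

Strategy: write M = P · J · P⁻¹ where J is a Jordan canonical form, so e^{tM} = P · e^{tJ} · P⁻¹, and e^{tJ} can be computed block-by-block.

M has Jordan form
J =
  [3, 1, 0]
  [0, 3, 0]
  [0, 0, 3]
(up to reordering of blocks).

Per-block formulas:
  For a 1×1 block at λ = 3: exp(t · [3]) = [e^(3t)].
  For a 2×2 Jordan block J_2(3): exp(t · J_2(3)) = e^(3t)·(I + t·N), where N is the 2×2 nilpotent shift.

After assembling e^{tJ} and conjugating by P, we get:

e^{tM} =
  [exp(3*t), -t*exp(3*t), 0]
  [0, exp(3*t), 0]
  [0, 0, exp(3*t)]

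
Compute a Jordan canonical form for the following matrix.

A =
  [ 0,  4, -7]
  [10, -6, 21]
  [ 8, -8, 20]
J_2(4) ⊕ J_1(6)

The characteristic polynomial is
  det(x·I − A) = x^3 - 14*x^2 + 64*x - 96 = (x - 6)*(x - 4)^2

Eigenvalues and multiplicities (the geometric multiplicity of λ is n − rank(A − λI), which equals the number of Jordan blocks for λ):
  λ = 4: algebraic multiplicity = 2, geometric multiplicity = 1
  λ = 6: algebraic multiplicity = 1, geometric multiplicity = 1

Determining the block sizes for each eigenvalue:
  λ = 4: one block (gm = 1), so the single block has size am = 2 → block sizes [2]
  λ = 6: one block (gm = 1), so the single block has size am = 1 → block sizes [1]

Assembling the blocks gives a Jordan form
J =
  [4, 1, 0]
  [0, 4, 0]
  [0, 0, 6]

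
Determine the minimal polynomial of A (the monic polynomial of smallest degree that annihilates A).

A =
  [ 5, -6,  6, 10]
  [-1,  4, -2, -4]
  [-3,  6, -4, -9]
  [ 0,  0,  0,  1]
x^2 - 3*x + 2

The characteristic polynomial is χ_A(x) = (x - 2)^2*(x - 1)^2, so the eigenvalues are known. The minimal polynomial is
  m_A(x) = Π_λ (x − λ)^{k_λ}
where k_λ is the size of the *largest* Jordan block for λ (equivalently, the smallest k with (A − λI)^k v = 0 for every generalised eigenvector v of λ).

  λ = 1: largest Jordan block has size 1, contributing (x − 1)
  λ = 2: largest Jordan block has size 1, contributing (x − 2)

So m_A(x) = (x - 2)*(x - 1) = x^2 - 3*x + 2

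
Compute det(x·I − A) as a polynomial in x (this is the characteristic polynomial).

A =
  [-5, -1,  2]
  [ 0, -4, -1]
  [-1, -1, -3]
x^3 + 12*x^2 + 48*x + 64

Expanding det(x·I − A) (e.g. by cofactor expansion or by noting that A is similar to its Jordan form J, which has the same characteristic polynomial as A) gives
  χ_A(x) = x^3 + 12*x^2 + 48*x + 64
which factors as (x + 4)^3. The eigenvalues (with algebraic multiplicities) are λ = -4 with multiplicity 3.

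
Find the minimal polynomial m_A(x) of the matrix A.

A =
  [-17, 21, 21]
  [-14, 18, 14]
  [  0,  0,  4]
x^2 - x - 12

The characteristic polynomial is χ_A(x) = (x - 4)^2*(x + 3), so the eigenvalues are known. The minimal polynomial is
  m_A(x) = Π_λ (x − λ)^{k_λ}
where k_λ is the size of the *largest* Jordan block for λ (equivalently, the smallest k with (A − λI)^k v = 0 for every generalised eigenvector v of λ).

  λ = -3: largest Jordan block has size 1, contributing (x + 3)
  λ = 4: largest Jordan block has size 1, contributing (x − 4)

So m_A(x) = (x - 4)*(x + 3) = x^2 - x - 12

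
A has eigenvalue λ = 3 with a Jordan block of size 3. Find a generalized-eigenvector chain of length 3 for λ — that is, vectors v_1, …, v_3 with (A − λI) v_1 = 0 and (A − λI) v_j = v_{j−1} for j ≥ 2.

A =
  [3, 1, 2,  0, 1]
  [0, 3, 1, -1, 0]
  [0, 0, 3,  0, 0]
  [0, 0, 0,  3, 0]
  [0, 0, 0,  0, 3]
A Jordan chain for λ = 3 of length 3:
v_1 = (1, 0, 0, 0, 0)ᵀ
v_2 = (2, 1, 0, 0, 0)ᵀ
v_3 = (0, 0, 1, 0, 0)ᵀ

Let N = A − (3)·I. We want v_3 with N^3 v_3 = 0 but N^2 v_3 ≠ 0; then v_{j-1} := N · v_j for j = 3, …, 2.

Pick v_3 = (0, 0, 1, 0, 0)ᵀ.
Then v_2 = N · v_3 = (2, 1, 0, 0, 0)ᵀ.
Then v_1 = N · v_2 = (1, 0, 0, 0, 0)ᵀ.

Sanity check: (A − (3)·I) v_1 = (0, 0, 0, 0, 0)ᵀ = 0. ✓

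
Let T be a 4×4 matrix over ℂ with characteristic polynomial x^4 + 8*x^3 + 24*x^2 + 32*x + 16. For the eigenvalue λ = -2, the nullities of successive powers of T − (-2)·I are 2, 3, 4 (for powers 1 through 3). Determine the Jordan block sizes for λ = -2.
Block sizes for λ = -2: [3, 1]

From the dimensions of kernels of powers, the number of Jordan blocks of size at least j is d_j − d_{j−1} where d_j = dim ker(N^j) (with d_0 = 0). Computing the differences gives [2, 1, 1].
The number of blocks of size exactly k is (#blocks of size ≥ k) − (#blocks of size ≥ k + 1), so the partition is: 1 block(s) of size 1, 1 block(s) of size 3.
In nonincreasing order the block sizes are [3, 1].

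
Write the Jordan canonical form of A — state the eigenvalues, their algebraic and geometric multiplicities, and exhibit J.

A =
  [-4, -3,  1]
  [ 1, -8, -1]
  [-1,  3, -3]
J_3(-5)

The characteristic polynomial is
  det(x·I − A) = x^3 + 15*x^2 + 75*x + 125 = (x + 5)^3

Eigenvalues and multiplicities (the geometric multiplicity of λ is n − rank(A − λI), which equals the number of Jordan blocks for λ):
  λ = -5: algebraic multiplicity = 3, geometric multiplicity = 1

Determining the block sizes for each eigenvalue:
  λ = -5: one block (gm = 1), so the single block has size am = 3 → block sizes [3]

Assembling the blocks gives a Jordan form
J =
  [-5,  1,  0]
  [ 0, -5,  1]
  [ 0,  0, -5]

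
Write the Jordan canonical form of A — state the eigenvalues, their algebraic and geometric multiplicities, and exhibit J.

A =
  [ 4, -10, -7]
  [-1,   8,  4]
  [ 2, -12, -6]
J_3(2)

The characteristic polynomial is
  det(x·I − A) = x^3 - 6*x^2 + 12*x - 8 = (x - 2)^3

Eigenvalues and multiplicities (the geometric multiplicity of λ is n − rank(A − λI), which equals the number of Jordan blocks for λ):
  λ = 2: algebraic multiplicity = 3, geometric multiplicity = 1

Determining the block sizes for each eigenvalue:
  λ = 2: one block (gm = 1), so the single block has size am = 3 → block sizes [3]

Assembling the blocks gives a Jordan form
J =
  [2, 1, 0]
  [0, 2, 1]
  [0, 0, 2]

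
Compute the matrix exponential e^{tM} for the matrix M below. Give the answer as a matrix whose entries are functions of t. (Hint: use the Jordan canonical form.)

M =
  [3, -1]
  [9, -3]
e^{tM} =
  [3*t + 1, -t]
  [9*t, 1 - 3*t]

Strategy: write M = P · J · P⁻¹ where J is a Jordan canonical form, so e^{tM} = P · e^{tJ} · P⁻¹, and e^{tJ} can be computed block-by-block.

M has Jordan form
J =
  [0, 1]
  [0, 0]
(up to reordering of blocks).

Per-block formulas:
  For a 2×2 Jordan block J_2(0): exp(t · J_2(0)) = e^(0t)·(I + t·N), where N is the 2×2 nilpotent shift.

After assembling e^{tJ} and conjugating by P, we get:

e^{tM} =
  [3*t + 1, -t]
  [9*t, 1 - 3*t]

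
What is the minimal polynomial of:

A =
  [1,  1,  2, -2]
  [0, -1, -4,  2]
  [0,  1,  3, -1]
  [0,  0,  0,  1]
x^2 - 2*x + 1

The characteristic polynomial is χ_A(x) = (x - 1)^4, so the eigenvalues are known. The minimal polynomial is
  m_A(x) = Π_λ (x − λ)^{k_λ}
where k_λ is the size of the *largest* Jordan block for λ (equivalently, the smallest k with (A − λI)^k v = 0 for every generalised eigenvector v of λ).

  λ = 1: largest Jordan block has size 2, contributing (x − 1)^2

So m_A(x) = (x - 1)^2 = x^2 - 2*x + 1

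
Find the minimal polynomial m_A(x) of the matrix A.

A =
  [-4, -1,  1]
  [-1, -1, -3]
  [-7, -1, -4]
x^3 + 9*x^2 + 27*x + 27

The characteristic polynomial is χ_A(x) = (x + 3)^3, so the eigenvalues are known. The minimal polynomial is
  m_A(x) = Π_λ (x − λ)^{k_λ}
where k_λ is the size of the *largest* Jordan block for λ (equivalently, the smallest k with (A − λI)^k v = 0 for every generalised eigenvector v of λ).

  λ = -3: largest Jordan block has size 3, contributing (x + 3)^3

So m_A(x) = (x + 3)^3 = x^3 + 9*x^2 + 27*x + 27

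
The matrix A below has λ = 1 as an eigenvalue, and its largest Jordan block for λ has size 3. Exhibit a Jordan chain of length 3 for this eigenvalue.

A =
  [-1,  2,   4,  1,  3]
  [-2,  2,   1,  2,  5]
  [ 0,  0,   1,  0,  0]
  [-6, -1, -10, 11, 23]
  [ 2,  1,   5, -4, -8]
A Jordan chain for λ = 1 of length 3:
v_1 = (-1, -2, 0, -10, 4)ᵀ
v_2 = (4, 1, 0, -10, 5)ᵀ
v_3 = (0, 0, 1, 0, 0)ᵀ

Let N = A − (1)·I. We want v_3 with N^3 v_3 = 0 but N^2 v_3 ≠ 0; then v_{j-1} := N · v_j for j = 3, …, 2.

Pick v_3 = (0, 0, 1, 0, 0)ᵀ.
Then v_2 = N · v_3 = (4, 1, 0, -10, 5)ᵀ.
Then v_1 = N · v_2 = (-1, -2, 0, -10, 4)ᵀ.

Sanity check: (A − (1)·I) v_1 = (0, 0, 0, 0, 0)ᵀ = 0. ✓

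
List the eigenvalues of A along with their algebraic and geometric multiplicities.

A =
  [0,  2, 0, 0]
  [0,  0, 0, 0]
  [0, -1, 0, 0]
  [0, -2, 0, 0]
λ = 0: alg = 4, geom = 3

Step 1 — factor the characteristic polynomial to read off the algebraic multiplicities:
  χ_A(x) = x^4

Step 2 — compute geometric multiplicities via the rank-nullity identity g(λ) = n − rank(A − λI):
  rank(A − (0)·I) = 1, so dim ker(A − (0)·I) = n − 1 = 3

Summary:
  λ = 0: algebraic multiplicity = 4, geometric multiplicity = 3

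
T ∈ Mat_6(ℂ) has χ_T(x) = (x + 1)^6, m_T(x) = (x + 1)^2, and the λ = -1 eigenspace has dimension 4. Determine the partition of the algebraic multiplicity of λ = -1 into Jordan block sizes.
Block sizes for λ = -1: [2, 2, 1, 1]

Step 1 — from the characteristic polynomial, algebraic multiplicity of λ = -1 is 6. From dim ker(T − (-1)·I) = 4, there are exactly 4 Jordan blocks for λ = -1.
Step 2 — from the minimal polynomial, the factor (x + 1)^2 tells us the largest block for λ = -1 has size 2.
Step 3 — with total size 6, 4 blocks, and largest block 2, the block sizes (in nonincreasing order) are [2, 2, 1, 1].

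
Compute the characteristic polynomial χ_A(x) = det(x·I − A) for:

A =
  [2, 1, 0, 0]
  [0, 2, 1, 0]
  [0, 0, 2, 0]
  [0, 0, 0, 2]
x^4 - 8*x^3 + 24*x^2 - 32*x + 16

Expanding det(x·I − A) (e.g. by cofactor expansion or by noting that A is similar to its Jordan form J, which has the same characteristic polynomial as A) gives
  χ_A(x) = x^4 - 8*x^3 + 24*x^2 - 32*x + 16
which factors as (x - 2)^4. The eigenvalues (with algebraic multiplicities) are λ = 2 with multiplicity 4.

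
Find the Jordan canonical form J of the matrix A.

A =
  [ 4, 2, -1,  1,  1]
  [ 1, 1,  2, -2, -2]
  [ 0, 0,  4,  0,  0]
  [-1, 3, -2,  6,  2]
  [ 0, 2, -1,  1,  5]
J_3(4) ⊕ J_1(4) ⊕ J_1(4)

The characteristic polynomial is
  det(x·I − A) = x^5 - 20*x^4 + 160*x^3 - 640*x^2 + 1280*x - 1024 = (x - 4)^5

Eigenvalues and multiplicities (the geometric multiplicity of λ is n − rank(A − λI), which equals the number of Jordan blocks for λ):
  λ = 4: algebraic multiplicity = 5, geometric multiplicity = 3

Determining the block sizes for each eigenvalue:
  λ = 4: with am = 5 and gm = 3, the partition is not yet determined (e.g. several partitions of 5 into 3 parts exist). Let N = A − (4)·I. Computing rank(N^1) = 2, rank(N^2) = 1, rank(N^3) = 0; the number of blocks of size ≥ j is rank(N^{j−1}) − rank(N^j), giving [3, 1, 1]. So we have 1 block(s) of size 3, 2 block(s) of size 1 → block sizes [3, 1, 1]

Assembling the blocks gives a Jordan form
J =
  [4, 1, 0, 0, 0]
  [0, 4, 1, 0, 0]
  [0, 0, 4, 0, 0]
  [0, 0, 0, 4, 0]
  [0, 0, 0, 0, 4]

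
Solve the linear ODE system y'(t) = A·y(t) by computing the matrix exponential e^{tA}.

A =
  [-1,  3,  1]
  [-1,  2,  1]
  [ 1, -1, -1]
e^{tA} =
  [-t^2/2 - t + 1, t^2 + 3*t, t^2/2 + t]
  [-t, 2*t + 1, t]
  [-t^2/2 + t, t^2 - t, t^2/2 - t + 1]

Strategy: write A = P · J · P⁻¹ where J is a Jordan canonical form, so e^{tA} = P · e^{tJ} · P⁻¹, and e^{tJ} can be computed block-by-block.

A has Jordan form
J =
  [0, 1, 0]
  [0, 0, 1]
  [0, 0, 0]
(up to reordering of blocks).

Per-block formulas:
  For a 3×3 Jordan block J_3(0): exp(t · J_3(0)) = e^(0t)·(I + t·N + (t^2/2)·N^2), where N is the 3×3 nilpotent shift.

After assembling e^{tJ} and conjugating by P, we get:

e^{tA} =
  [-t^2/2 - t + 1, t^2 + 3*t, t^2/2 + t]
  [-t, 2*t + 1, t]
  [-t^2/2 + t, t^2 - t, t^2/2 - t + 1]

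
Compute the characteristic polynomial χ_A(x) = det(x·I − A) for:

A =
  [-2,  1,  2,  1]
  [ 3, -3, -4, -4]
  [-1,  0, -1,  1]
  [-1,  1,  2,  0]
x^4 + 6*x^3 + 13*x^2 + 12*x + 4

Expanding det(x·I − A) (e.g. by cofactor expansion or by noting that A is similar to its Jordan form J, which has the same characteristic polynomial as A) gives
  χ_A(x) = x^4 + 6*x^3 + 13*x^2 + 12*x + 4
which factors as (x + 1)^2*(x + 2)^2. The eigenvalues (with algebraic multiplicities) are λ = -2 with multiplicity 2, λ = -1 with multiplicity 2.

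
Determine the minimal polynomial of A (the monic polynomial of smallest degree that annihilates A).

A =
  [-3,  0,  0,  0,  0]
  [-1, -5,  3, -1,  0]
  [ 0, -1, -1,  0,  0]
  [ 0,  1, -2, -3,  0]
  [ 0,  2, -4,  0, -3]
x^3 + 9*x^2 + 27*x + 27

The characteristic polynomial is χ_A(x) = (x + 3)^5, so the eigenvalues are known. The minimal polynomial is
  m_A(x) = Π_λ (x − λ)^{k_λ}
where k_λ is the size of the *largest* Jordan block for λ (equivalently, the smallest k with (A − λI)^k v = 0 for every generalised eigenvector v of λ).

  λ = -3: largest Jordan block has size 3, contributing (x + 3)^3

So m_A(x) = (x + 3)^3 = x^3 + 9*x^2 + 27*x + 27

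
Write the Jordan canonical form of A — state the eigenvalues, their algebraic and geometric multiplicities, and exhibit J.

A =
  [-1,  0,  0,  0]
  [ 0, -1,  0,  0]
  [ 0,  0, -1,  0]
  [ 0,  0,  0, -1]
J_1(-1) ⊕ J_1(-1) ⊕ J_1(-1) ⊕ J_1(-1)

The characteristic polynomial is
  det(x·I − A) = x^4 + 4*x^3 + 6*x^2 + 4*x + 1 = (x + 1)^4

Eigenvalues and multiplicities (the geometric multiplicity of λ is n − rank(A − λI), which equals the number of Jordan blocks for λ):
  λ = -1: algebraic multiplicity = 4, geometric multiplicity = 4

Determining the block sizes for each eigenvalue:
  λ = -1: gm = am = 4, so every block has size 1 → block sizes [1, 1, 1, 1]

Assembling the blocks gives a Jordan form
J =
  [-1,  0,  0,  0]
  [ 0, -1,  0,  0]
  [ 0,  0, -1,  0]
  [ 0,  0,  0, -1]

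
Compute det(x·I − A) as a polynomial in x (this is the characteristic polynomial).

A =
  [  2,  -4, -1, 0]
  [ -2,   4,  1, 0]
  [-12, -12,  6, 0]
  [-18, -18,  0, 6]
x^4 - 18*x^3 + 108*x^2 - 216*x

Expanding det(x·I − A) (e.g. by cofactor expansion or by noting that A is similar to its Jordan form J, which has the same characteristic polynomial as A) gives
  χ_A(x) = x^4 - 18*x^3 + 108*x^2 - 216*x
which factors as x*(x - 6)^3. The eigenvalues (with algebraic multiplicities) are λ = 0 with multiplicity 1, λ = 6 with multiplicity 3.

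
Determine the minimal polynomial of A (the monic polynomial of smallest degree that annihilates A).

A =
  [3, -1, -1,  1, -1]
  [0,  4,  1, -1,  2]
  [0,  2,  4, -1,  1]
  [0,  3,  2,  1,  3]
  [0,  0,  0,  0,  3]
x^3 - 9*x^2 + 27*x - 27

The characteristic polynomial is χ_A(x) = (x - 3)^5, so the eigenvalues are known. The minimal polynomial is
  m_A(x) = Π_λ (x − λ)^{k_λ}
where k_λ is the size of the *largest* Jordan block for λ (equivalently, the smallest k with (A − λI)^k v = 0 for every generalised eigenvector v of λ).

  λ = 3: largest Jordan block has size 3, contributing (x − 3)^3

So m_A(x) = (x - 3)^3 = x^3 - 9*x^2 + 27*x - 27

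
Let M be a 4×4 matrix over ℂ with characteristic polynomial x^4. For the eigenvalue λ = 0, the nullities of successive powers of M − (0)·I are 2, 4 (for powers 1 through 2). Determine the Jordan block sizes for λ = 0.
Block sizes for λ = 0: [2, 2]

From the dimensions of kernels of powers, the number of Jordan blocks of size at least j is d_j − d_{j−1} where d_j = dim ker(N^j) (with d_0 = 0). Computing the differences gives [2, 2].
The number of blocks of size exactly k is (#blocks of size ≥ k) − (#blocks of size ≥ k + 1), so the partition is: 2 block(s) of size 2.
In nonincreasing order the block sizes are [2, 2].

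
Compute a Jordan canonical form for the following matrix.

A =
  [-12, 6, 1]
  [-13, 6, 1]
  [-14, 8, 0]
J_3(-2)

The characteristic polynomial is
  det(x·I − A) = x^3 + 6*x^2 + 12*x + 8 = (x + 2)^3

Eigenvalues and multiplicities (the geometric multiplicity of λ is n − rank(A − λI), which equals the number of Jordan blocks for λ):
  λ = -2: algebraic multiplicity = 3, geometric multiplicity = 1

Determining the block sizes for each eigenvalue:
  λ = -2: one block (gm = 1), so the single block has size am = 3 → block sizes [3]

Assembling the blocks gives a Jordan form
J =
  [-2,  1,  0]
  [ 0, -2,  1]
  [ 0,  0, -2]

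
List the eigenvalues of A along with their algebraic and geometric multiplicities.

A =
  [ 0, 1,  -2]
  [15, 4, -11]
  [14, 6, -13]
λ = -3: alg = 3, geom = 1

Step 1 — factor the characteristic polynomial to read off the algebraic multiplicities:
  χ_A(x) = (x + 3)^3

Step 2 — compute geometric multiplicities via the rank-nullity identity g(λ) = n − rank(A − λI):
  rank(A − (-3)·I) = 2, so dim ker(A − (-3)·I) = n − 2 = 1

Summary:
  λ = -3: algebraic multiplicity = 3, geometric multiplicity = 1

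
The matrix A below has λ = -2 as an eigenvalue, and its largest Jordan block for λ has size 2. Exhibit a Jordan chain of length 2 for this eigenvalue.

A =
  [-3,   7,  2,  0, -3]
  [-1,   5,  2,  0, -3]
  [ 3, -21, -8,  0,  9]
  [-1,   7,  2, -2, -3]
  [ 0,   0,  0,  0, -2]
A Jordan chain for λ = -2 of length 2:
v_1 = (-1, -1, 3, -1, 0)ᵀ
v_2 = (1, 0, 0, 0, 0)ᵀ

Let N = A − (-2)·I. We want v_2 with N^2 v_2 = 0 but N^1 v_2 ≠ 0; then v_{j-1} := N · v_j for j = 2, …, 2.

Pick v_2 = (1, 0, 0, 0, 0)ᵀ.
Then v_1 = N · v_2 = (-1, -1, 3, -1, 0)ᵀ.

Sanity check: (A − (-2)·I) v_1 = (0, 0, 0, 0, 0)ᵀ = 0. ✓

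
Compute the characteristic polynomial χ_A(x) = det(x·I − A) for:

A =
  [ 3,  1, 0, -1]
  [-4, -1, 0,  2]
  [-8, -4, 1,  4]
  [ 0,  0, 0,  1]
x^4 - 4*x^3 + 6*x^2 - 4*x + 1

Expanding det(x·I − A) (e.g. by cofactor expansion or by noting that A is similar to its Jordan form J, which has the same characteristic polynomial as A) gives
  χ_A(x) = x^4 - 4*x^3 + 6*x^2 - 4*x + 1
which factors as (x - 1)^4. The eigenvalues (with algebraic multiplicities) are λ = 1 with multiplicity 4.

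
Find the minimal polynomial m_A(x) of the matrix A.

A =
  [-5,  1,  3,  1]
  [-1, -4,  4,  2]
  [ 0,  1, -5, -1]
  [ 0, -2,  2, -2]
x^3 + 12*x^2 + 48*x + 64

The characteristic polynomial is χ_A(x) = (x + 4)^4, so the eigenvalues are known. The minimal polynomial is
  m_A(x) = Π_λ (x − λ)^{k_λ}
where k_λ is the size of the *largest* Jordan block for λ (equivalently, the smallest k with (A − λI)^k v = 0 for every generalised eigenvector v of λ).

  λ = -4: largest Jordan block has size 3, contributing (x + 4)^3

So m_A(x) = (x + 4)^3 = x^3 + 12*x^2 + 48*x + 64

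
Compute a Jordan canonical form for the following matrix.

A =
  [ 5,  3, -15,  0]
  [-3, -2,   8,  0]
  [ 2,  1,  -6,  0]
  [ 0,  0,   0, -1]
J_3(-1) ⊕ J_1(-1)

The characteristic polynomial is
  det(x·I − A) = x^4 + 4*x^3 + 6*x^2 + 4*x + 1 = (x + 1)^4

Eigenvalues and multiplicities (the geometric multiplicity of λ is n − rank(A − λI), which equals the number of Jordan blocks for λ):
  λ = -1: algebraic multiplicity = 4, geometric multiplicity = 2

Determining the block sizes for each eigenvalue:
  λ = -1: with am = 4 and gm = 2, the partition is not yet determined (e.g. several partitions of 4 into 2 parts exist). Let N = A − (-1)·I. Computing rank(N^1) = 2, rank(N^2) = 1, rank(N^3) = 0; the number of blocks of size ≥ j is rank(N^{j−1}) − rank(N^j), giving [2, 1, 1]. So we have 1 block(s) of size 3, 1 block(s) of size 1 → block sizes [3, 1]

Assembling the blocks gives a Jordan form
J =
  [-1,  1,  0,  0]
  [ 0, -1,  1,  0]
  [ 0,  0, -1,  0]
  [ 0,  0,  0, -1]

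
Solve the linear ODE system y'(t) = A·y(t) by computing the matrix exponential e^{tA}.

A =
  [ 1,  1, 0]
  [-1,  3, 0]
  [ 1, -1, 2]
e^{tA} =
  [-t*exp(2*t) + exp(2*t), t*exp(2*t), 0]
  [-t*exp(2*t), t*exp(2*t) + exp(2*t), 0]
  [t*exp(2*t), -t*exp(2*t), exp(2*t)]

Strategy: write A = P · J · P⁻¹ where J is a Jordan canonical form, so e^{tA} = P · e^{tJ} · P⁻¹, and e^{tJ} can be computed block-by-block.

A has Jordan form
J =
  [2, 1, 0]
  [0, 2, 0]
  [0, 0, 2]
(up to reordering of blocks).

Per-block formulas:
  For a 2×2 Jordan block J_2(2): exp(t · J_2(2)) = e^(2t)·(I + t·N), where N is the 2×2 nilpotent shift.
  For a 1×1 block at λ = 2: exp(t · [2]) = [e^(2t)].

After assembling e^{tJ} and conjugating by P, we get:

e^{tA} =
  [-t*exp(2*t) + exp(2*t), t*exp(2*t), 0]
  [-t*exp(2*t), t*exp(2*t) + exp(2*t), 0]
  [t*exp(2*t), -t*exp(2*t), exp(2*t)]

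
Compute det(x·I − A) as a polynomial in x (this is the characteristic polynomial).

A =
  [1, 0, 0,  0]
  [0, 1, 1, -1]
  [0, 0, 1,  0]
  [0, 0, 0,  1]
x^4 - 4*x^3 + 6*x^2 - 4*x + 1

Expanding det(x·I − A) (e.g. by cofactor expansion or by noting that A is similar to its Jordan form J, which has the same characteristic polynomial as A) gives
  χ_A(x) = x^4 - 4*x^3 + 6*x^2 - 4*x + 1
which factors as (x - 1)^4. The eigenvalues (with algebraic multiplicities) are λ = 1 with multiplicity 4.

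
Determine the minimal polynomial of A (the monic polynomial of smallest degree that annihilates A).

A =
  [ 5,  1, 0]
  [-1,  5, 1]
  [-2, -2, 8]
x^3 - 18*x^2 + 108*x - 216

The characteristic polynomial is χ_A(x) = (x - 6)^3, so the eigenvalues are known. The minimal polynomial is
  m_A(x) = Π_λ (x − λ)^{k_λ}
where k_λ is the size of the *largest* Jordan block for λ (equivalently, the smallest k with (A − λI)^k v = 0 for every generalised eigenvector v of λ).

  λ = 6: largest Jordan block has size 3, contributing (x − 6)^3

So m_A(x) = (x - 6)^3 = x^3 - 18*x^2 + 108*x - 216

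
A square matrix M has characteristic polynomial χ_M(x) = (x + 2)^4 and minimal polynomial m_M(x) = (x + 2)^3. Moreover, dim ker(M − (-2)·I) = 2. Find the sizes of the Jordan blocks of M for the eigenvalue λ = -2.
Block sizes for λ = -2: [3, 1]

Step 1 — from the characteristic polynomial, algebraic multiplicity of λ = -2 is 4. From dim ker(M − (-2)·I) = 2, there are exactly 2 Jordan blocks for λ = -2.
Step 2 — from the minimal polynomial, the factor (x + 2)^3 tells us the largest block for λ = -2 has size 3.
Step 3 — with total size 4, 2 blocks, and largest block 3, the block sizes (in nonincreasing order) are [3, 1].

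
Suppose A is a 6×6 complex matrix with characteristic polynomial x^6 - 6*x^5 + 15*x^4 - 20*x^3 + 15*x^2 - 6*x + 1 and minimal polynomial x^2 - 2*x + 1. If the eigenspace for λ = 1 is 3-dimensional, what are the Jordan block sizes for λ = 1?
Block sizes for λ = 1: [2, 2, 2]

Step 1 — from the characteristic polynomial, algebraic multiplicity of λ = 1 is 6. From dim ker(A − (1)·I) = 3, there are exactly 3 Jordan blocks for λ = 1.
Step 2 — from the minimal polynomial, the factor (x − 1)^2 tells us the largest block for λ = 1 has size 2.
Step 3 — with total size 6, 3 blocks, and largest block 2, the block sizes (in nonincreasing order) are [2, 2, 2].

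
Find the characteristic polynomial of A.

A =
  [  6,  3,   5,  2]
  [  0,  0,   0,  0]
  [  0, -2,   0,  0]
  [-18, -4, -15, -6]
x^4

Expanding det(x·I − A) (e.g. by cofactor expansion or by noting that A is similar to its Jordan form J, which has the same characteristic polynomial as A) gives
  χ_A(x) = x^4
which factors as x^4. The eigenvalues (with algebraic multiplicities) are λ = 0 with multiplicity 4.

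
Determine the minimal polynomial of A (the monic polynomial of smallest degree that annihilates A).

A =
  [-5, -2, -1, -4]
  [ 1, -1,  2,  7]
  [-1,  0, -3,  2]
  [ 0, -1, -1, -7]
x^2 + 8*x + 16

The characteristic polynomial is χ_A(x) = (x + 4)^4, so the eigenvalues are known. The minimal polynomial is
  m_A(x) = Π_λ (x − λ)^{k_λ}
where k_λ is the size of the *largest* Jordan block for λ (equivalently, the smallest k with (A − λI)^k v = 0 for every generalised eigenvector v of λ).

  λ = -4: largest Jordan block has size 2, contributing (x + 4)^2

So m_A(x) = (x + 4)^2 = x^2 + 8*x + 16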